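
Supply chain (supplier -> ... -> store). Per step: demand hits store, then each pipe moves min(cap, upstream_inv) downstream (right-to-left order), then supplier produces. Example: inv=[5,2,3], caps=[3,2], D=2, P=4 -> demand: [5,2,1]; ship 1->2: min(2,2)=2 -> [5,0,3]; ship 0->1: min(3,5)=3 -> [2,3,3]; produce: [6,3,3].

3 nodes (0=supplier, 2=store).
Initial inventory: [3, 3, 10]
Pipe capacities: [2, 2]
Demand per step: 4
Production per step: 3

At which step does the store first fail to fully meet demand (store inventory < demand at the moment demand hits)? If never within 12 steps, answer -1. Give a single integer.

Step 1: demand=4,sold=4 ship[1->2]=2 ship[0->1]=2 prod=3 -> [4 3 8]
Step 2: demand=4,sold=4 ship[1->2]=2 ship[0->1]=2 prod=3 -> [5 3 6]
Step 3: demand=4,sold=4 ship[1->2]=2 ship[0->1]=2 prod=3 -> [6 3 4]
Step 4: demand=4,sold=4 ship[1->2]=2 ship[0->1]=2 prod=3 -> [7 3 2]
Step 5: demand=4,sold=2 ship[1->2]=2 ship[0->1]=2 prod=3 -> [8 3 2]
Step 6: demand=4,sold=2 ship[1->2]=2 ship[0->1]=2 prod=3 -> [9 3 2]
Step 7: demand=4,sold=2 ship[1->2]=2 ship[0->1]=2 prod=3 -> [10 3 2]
Step 8: demand=4,sold=2 ship[1->2]=2 ship[0->1]=2 prod=3 -> [11 3 2]
Step 9: demand=4,sold=2 ship[1->2]=2 ship[0->1]=2 prod=3 -> [12 3 2]
Step 10: demand=4,sold=2 ship[1->2]=2 ship[0->1]=2 prod=3 -> [13 3 2]
Step 11: demand=4,sold=2 ship[1->2]=2 ship[0->1]=2 prod=3 -> [14 3 2]
Step 12: demand=4,sold=2 ship[1->2]=2 ship[0->1]=2 prod=3 -> [15 3 2]
First stockout at step 5

5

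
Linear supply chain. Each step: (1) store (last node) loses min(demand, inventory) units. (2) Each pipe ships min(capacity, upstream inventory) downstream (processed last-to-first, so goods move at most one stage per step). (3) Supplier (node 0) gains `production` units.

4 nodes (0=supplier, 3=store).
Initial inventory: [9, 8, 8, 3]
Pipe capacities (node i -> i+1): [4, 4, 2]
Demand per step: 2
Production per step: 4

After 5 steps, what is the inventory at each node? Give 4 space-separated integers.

Step 1: demand=2,sold=2 ship[2->3]=2 ship[1->2]=4 ship[0->1]=4 prod=4 -> inv=[9 8 10 3]
Step 2: demand=2,sold=2 ship[2->3]=2 ship[1->2]=4 ship[0->1]=4 prod=4 -> inv=[9 8 12 3]
Step 3: demand=2,sold=2 ship[2->3]=2 ship[1->2]=4 ship[0->1]=4 prod=4 -> inv=[9 8 14 3]
Step 4: demand=2,sold=2 ship[2->3]=2 ship[1->2]=4 ship[0->1]=4 prod=4 -> inv=[9 8 16 3]
Step 5: demand=2,sold=2 ship[2->3]=2 ship[1->2]=4 ship[0->1]=4 prod=4 -> inv=[9 8 18 3]

9 8 18 3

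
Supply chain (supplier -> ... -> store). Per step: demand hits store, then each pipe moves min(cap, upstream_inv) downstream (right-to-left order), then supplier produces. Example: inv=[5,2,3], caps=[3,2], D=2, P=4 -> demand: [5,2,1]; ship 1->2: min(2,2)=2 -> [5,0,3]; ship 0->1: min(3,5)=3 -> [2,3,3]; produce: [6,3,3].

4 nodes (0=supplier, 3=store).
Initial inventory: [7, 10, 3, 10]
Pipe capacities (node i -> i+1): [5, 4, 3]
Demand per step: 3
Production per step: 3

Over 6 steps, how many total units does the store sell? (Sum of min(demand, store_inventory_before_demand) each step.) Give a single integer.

Answer: 18

Derivation:
Step 1: sold=3 (running total=3) -> [5 11 4 10]
Step 2: sold=3 (running total=6) -> [3 12 5 10]
Step 3: sold=3 (running total=9) -> [3 11 6 10]
Step 4: sold=3 (running total=12) -> [3 10 7 10]
Step 5: sold=3 (running total=15) -> [3 9 8 10]
Step 6: sold=3 (running total=18) -> [3 8 9 10]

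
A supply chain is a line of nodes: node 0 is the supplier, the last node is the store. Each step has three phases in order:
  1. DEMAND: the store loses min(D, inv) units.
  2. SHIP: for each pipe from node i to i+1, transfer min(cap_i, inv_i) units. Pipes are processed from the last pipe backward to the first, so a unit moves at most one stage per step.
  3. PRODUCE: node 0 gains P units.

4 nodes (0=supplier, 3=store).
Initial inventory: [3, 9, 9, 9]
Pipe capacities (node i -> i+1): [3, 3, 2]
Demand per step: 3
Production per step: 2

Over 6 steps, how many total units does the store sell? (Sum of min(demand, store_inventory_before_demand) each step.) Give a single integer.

Answer: 18

Derivation:
Step 1: sold=3 (running total=3) -> [2 9 10 8]
Step 2: sold=3 (running total=6) -> [2 8 11 7]
Step 3: sold=3 (running total=9) -> [2 7 12 6]
Step 4: sold=3 (running total=12) -> [2 6 13 5]
Step 5: sold=3 (running total=15) -> [2 5 14 4]
Step 6: sold=3 (running total=18) -> [2 4 15 3]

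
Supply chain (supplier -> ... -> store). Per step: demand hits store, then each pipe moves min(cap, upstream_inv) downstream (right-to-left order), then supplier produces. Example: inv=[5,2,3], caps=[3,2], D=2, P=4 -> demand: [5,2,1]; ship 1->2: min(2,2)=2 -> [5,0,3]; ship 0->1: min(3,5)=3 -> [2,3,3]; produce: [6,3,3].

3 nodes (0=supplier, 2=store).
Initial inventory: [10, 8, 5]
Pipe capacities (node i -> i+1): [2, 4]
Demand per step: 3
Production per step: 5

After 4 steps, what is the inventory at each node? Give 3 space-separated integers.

Step 1: demand=3,sold=3 ship[1->2]=4 ship[0->1]=2 prod=5 -> inv=[13 6 6]
Step 2: demand=3,sold=3 ship[1->2]=4 ship[0->1]=2 prod=5 -> inv=[16 4 7]
Step 3: demand=3,sold=3 ship[1->2]=4 ship[0->1]=2 prod=5 -> inv=[19 2 8]
Step 4: demand=3,sold=3 ship[1->2]=2 ship[0->1]=2 prod=5 -> inv=[22 2 7]

22 2 7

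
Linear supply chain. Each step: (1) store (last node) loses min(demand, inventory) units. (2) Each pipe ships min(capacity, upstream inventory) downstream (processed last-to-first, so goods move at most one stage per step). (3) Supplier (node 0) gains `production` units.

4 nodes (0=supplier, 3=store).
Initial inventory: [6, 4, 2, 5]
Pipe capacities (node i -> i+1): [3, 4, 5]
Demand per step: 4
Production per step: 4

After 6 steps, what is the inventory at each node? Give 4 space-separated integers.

Step 1: demand=4,sold=4 ship[2->3]=2 ship[1->2]=4 ship[0->1]=3 prod=4 -> inv=[7 3 4 3]
Step 2: demand=4,sold=3 ship[2->3]=4 ship[1->2]=3 ship[0->1]=3 prod=4 -> inv=[8 3 3 4]
Step 3: demand=4,sold=4 ship[2->3]=3 ship[1->2]=3 ship[0->1]=3 prod=4 -> inv=[9 3 3 3]
Step 4: demand=4,sold=3 ship[2->3]=3 ship[1->2]=3 ship[0->1]=3 prod=4 -> inv=[10 3 3 3]
Step 5: demand=4,sold=3 ship[2->3]=3 ship[1->2]=3 ship[0->1]=3 prod=4 -> inv=[11 3 3 3]
Step 6: demand=4,sold=3 ship[2->3]=3 ship[1->2]=3 ship[0->1]=3 prod=4 -> inv=[12 3 3 3]

12 3 3 3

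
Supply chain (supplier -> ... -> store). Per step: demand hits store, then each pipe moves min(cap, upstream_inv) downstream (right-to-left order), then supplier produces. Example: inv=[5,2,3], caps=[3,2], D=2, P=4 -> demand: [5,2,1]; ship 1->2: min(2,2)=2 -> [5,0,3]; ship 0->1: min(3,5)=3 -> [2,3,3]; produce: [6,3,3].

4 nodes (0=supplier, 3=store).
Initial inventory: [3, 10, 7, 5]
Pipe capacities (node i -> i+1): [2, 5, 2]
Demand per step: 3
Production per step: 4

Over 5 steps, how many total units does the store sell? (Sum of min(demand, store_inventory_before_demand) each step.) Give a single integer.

Answer: 13

Derivation:
Step 1: sold=3 (running total=3) -> [5 7 10 4]
Step 2: sold=3 (running total=6) -> [7 4 13 3]
Step 3: sold=3 (running total=9) -> [9 2 15 2]
Step 4: sold=2 (running total=11) -> [11 2 15 2]
Step 5: sold=2 (running total=13) -> [13 2 15 2]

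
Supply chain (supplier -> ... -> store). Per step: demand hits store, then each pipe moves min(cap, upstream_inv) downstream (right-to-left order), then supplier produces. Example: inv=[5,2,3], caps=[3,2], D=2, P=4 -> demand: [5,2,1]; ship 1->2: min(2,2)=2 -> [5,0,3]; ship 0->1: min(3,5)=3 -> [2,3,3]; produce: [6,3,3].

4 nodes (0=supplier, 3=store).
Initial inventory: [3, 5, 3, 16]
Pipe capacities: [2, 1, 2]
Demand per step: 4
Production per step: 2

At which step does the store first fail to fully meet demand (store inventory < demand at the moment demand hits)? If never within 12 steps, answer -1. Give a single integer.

Step 1: demand=4,sold=4 ship[2->3]=2 ship[1->2]=1 ship[0->1]=2 prod=2 -> [3 6 2 14]
Step 2: demand=4,sold=4 ship[2->3]=2 ship[1->2]=1 ship[0->1]=2 prod=2 -> [3 7 1 12]
Step 3: demand=4,sold=4 ship[2->3]=1 ship[1->2]=1 ship[0->1]=2 prod=2 -> [3 8 1 9]
Step 4: demand=4,sold=4 ship[2->3]=1 ship[1->2]=1 ship[0->1]=2 prod=2 -> [3 9 1 6]
Step 5: demand=4,sold=4 ship[2->3]=1 ship[1->2]=1 ship[0->1]=2 prod=2 -> [3 10 1 3]
Step 6: demand=4,sold=3 ship[2->3]=1 ship[1->2]=1 ship[0->1]=2 prod=2 -> [3 11 1 1]
Step 7: demand=4,sold=1 ship[2->3]=1 ship[1->2]=1 ship[0->1]=2 prod=2 -> [3 12 1 1]
Step 8: demand=4,sold=1 ship[2->3]=1 ship[1->2]=1 ship[0->1]=2 prod=2 -> [3 13 1 1]
Step 9: demand=4,sold=1 ship[2->3]=1 ship[1->2]=1 ship[0->1]=2 prod=2 -> [3 14 1 1]
Step 10: demand=4,sold=1 ship[2->3]=1 ship[1->2]=1 ship[0->1]=2 prod=2 -> [3 15 1 1]
Step 11: demand=4,sold=1 ship[2->3]=1 ship[1->2]=1 ship[0->1]=2 prod=2 -> [3 16 1 1]
Step 12: demand=4,sold=1 ship[2->3]=1 ship[1->2]=1 ship[0->1]=2 prod=2 -> [3 17 1 1]
First stockout at step 6

6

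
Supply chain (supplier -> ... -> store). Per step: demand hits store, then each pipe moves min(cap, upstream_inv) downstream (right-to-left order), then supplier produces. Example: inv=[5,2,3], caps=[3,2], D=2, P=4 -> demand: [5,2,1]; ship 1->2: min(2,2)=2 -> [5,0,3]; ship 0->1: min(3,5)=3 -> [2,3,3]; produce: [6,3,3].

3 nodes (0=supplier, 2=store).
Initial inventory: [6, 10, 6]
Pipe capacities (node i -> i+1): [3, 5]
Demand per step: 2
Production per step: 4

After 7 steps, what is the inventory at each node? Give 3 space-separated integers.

Step 1: demand=2,sold=2 ship[1->2]=5 ship[0->1]=3 prod=4 -> inv=[7 8 9]
Step 2: demand=2,sold=2 ship[1->2]=5 ship[0->1]=3 prod=4 -> inv=[8 6 12]
Step 3: demand=2,sold=2 ship[1->2]=5 ship[0->1]=3 prod=4 -> inv=[9 4 15]
Step 4: demand=2,sold=2 ship[1->2]=4 ship[0->1]=3 prod=4 -> inv=[10 3 17]
Step 5: demand=2,sold=2 ship[1->2]=3 ship[0->1]=3 prod=4 -> inv=[11 3 18]
Step 6: demand=2,sold=2 ship[1->2]=3 ship[0->1]=3 prod=4 -> inv=[12 3 19]
Step 7: demand=2,sold=2 ship[1->2]=3 ship[0->1]=3 prod=4 -> inv=[13 3 20]

13 3 20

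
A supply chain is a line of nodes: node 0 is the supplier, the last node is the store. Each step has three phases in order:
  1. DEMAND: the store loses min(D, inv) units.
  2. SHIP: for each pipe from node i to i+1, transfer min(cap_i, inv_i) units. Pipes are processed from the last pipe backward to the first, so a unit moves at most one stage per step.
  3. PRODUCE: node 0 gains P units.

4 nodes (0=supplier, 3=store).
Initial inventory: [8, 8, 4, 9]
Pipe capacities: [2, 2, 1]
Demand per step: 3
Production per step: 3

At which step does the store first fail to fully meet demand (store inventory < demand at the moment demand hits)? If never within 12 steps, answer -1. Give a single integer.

Step 1: demand=3,sold=3 ship[2->3]=1 ship[1->2]=2 ship[0->1]=2 prod=3 -> [9 8 5 7]
Step 2: demand=3,sold=3 ship[2->3]=1 ship[1->2]=2 ship[0->1]=2 prod=3 -> [10 8 6 5]
Step 3: demand=3,sold=3 ship[2->3]=1 ship[1->2]=2 ship[0->1]=2 prod=3 -> [11 8 7 3]
Step 4: demand=3,sold=3 ship[2->3]=1 ship[1->2]=2 ship[0->1]=2 prod=3 -> [12 8 8 1]
Step 5: demand=3,sold=1 ship[2->3]=1 ship[1->2]=2 ship[0->1]=2 prod=3 -> [13 8 9 1]
Step 6: demand=3,sold=1 ship[2->3]=1 ship[1->2]=2 ship[0->1]=2 prod=3 -> [14 8 10 1]
Step 7: demand=3,sold=1 ship[2->3]=1 ship[1->2]=2 ship[0->1]=2 prod=3 -> [15 8 11 1]
Step 8: demand=3,sold=1 ship[2->3]=1 ship[1->2]=2 ship[0->1]=2 prod=3 -> [16 8 12 1]
Step 9: demand=3,sold=1 ship[2->3]=1 ship[1->2]=2 ship[0->1]=2 prod=3 -> [17 8 13 1]
Step 10: demand=3,sold=1 ship[2->3]=1 ship[1->2]=2 ship[0->1]=2 prod=3 -> [18 8 14 1]
Step 11: demand=3,sold=1 ship[2->3]=1 ship[1->2]=2 ship[0->1]=2 prod=3 -> [19 8 15 1]
Step 12: demand=3,sold=1 ship[2->3]=1 ship[1->2]=2 ship[0->1]=2 prod=3 -> [20 8 16 1]
First stockout at step 5

5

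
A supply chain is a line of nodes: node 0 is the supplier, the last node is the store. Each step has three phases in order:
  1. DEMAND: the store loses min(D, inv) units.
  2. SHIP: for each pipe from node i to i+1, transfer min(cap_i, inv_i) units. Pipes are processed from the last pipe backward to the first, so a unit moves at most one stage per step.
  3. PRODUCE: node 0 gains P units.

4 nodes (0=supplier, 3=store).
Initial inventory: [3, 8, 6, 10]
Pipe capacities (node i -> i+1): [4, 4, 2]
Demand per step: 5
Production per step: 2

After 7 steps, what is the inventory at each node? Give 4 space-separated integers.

Step 1: demand=5,sold=5 ship[2->3]=2 ship[1->2]=4 ship[0->1]=3 prod=2 -> inv=[2 7 8 7]
Step 2: demand=5,sold=5 ship[2->3]=2 ship[1->2]=4 ship[0->1]=2 prod=2 -> inv=[2 5 10 4]
Step 3: demand=5,sold=4 ship[2->3]=2 ship[1->2]=4 ship[0->1]=2 prod=2 -> inv=[2 3 12 2]
Step 4: demand=5,sold=2 ship[2->3]=2 ship[1->2]=3 ship[0->1]=2 prod=2 -> inv=[2 2 13 2]
Step 5: demand=5,sold=2 ship[2->3]=2 ship[1->2]=2 ship[0->1]=2 prod=2 -> inv=[2 2 13 2]
Step 6: demand=5,sold=2 ship[2->3]=2 ship[1->2]=2 ship[0->1]=2 prod=2 -> inv=[2 2 13 2]
Step 7: demand=5,sold=2 ship[2->3]=2 ship[1->2]=2 ship[0->1]=2 prod=2 -> inv=[2 2 13 2]

2 2 13 2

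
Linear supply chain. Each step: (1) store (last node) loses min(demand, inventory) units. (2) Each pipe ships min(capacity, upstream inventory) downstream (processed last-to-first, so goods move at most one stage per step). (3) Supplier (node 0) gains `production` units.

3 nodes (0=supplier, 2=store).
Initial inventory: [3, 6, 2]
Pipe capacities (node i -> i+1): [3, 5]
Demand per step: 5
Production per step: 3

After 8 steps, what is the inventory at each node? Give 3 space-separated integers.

Step 1: demand=5,sold=2 ship[1->2]=5 ship[0->1]=3 prod=3 -> inv=[3 4 5]
Step 2: demand=5,sold=5 ship[1->2]=4 ship[0->1]=3 prod=3 -> inv=[3 3 4]
Step 3: demand=5,sold=4 ship[1->2]=3 ship[0->1]=3 prod=3 -> inv=[3 3 3]
Step 4: demand=5,sold=3 ship[1->2]=3 ship[0->1]=3 prod=3 -> inv=[3 3 3]
Step 5: demand=5,sold=3 ship[1->2]=3 ship[0->1]=3 prod=3 -> inv=[3 3 3]
Step 6: demand=5,sold=3 ship[1->2]=3 ship[0->1]=3 prod=3 -> inv=[3 3 3]
Step 7: demand=5,sold=3 ship[1->2]=3 ship[0->1]=3 prod=3 -> inv=[3 3 3]
Step 8: demand=5,sold=3 ship[1->2]=3 ship[0->1]=3 prod=3 -> inv=[3 3 3]

3 3 3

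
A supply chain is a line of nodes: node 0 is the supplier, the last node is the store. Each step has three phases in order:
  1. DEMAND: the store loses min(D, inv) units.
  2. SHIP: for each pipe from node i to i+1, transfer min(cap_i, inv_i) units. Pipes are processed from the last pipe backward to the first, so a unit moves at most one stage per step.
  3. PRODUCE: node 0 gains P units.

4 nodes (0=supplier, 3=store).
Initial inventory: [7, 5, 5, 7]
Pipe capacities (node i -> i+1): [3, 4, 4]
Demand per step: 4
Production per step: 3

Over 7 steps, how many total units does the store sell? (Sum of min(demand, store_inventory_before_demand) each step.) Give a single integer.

Answer: 28

Derivation:
Step 1: sold=4 (running total=4) -> [7 4 5 7]
Step 2: sold=4 (running total=8) -> [7 3 5 7]
Step 3: sold=4 (running total=12) -> [7 3 4 7]
Step 4: sold=4 (running total=16) -> [7 3 3 7]
Step 5: sold=4 (running total=20) -> [7 3 3 6]
Step 6: sold=4 (running total=24) -> [7 3 3 5]
Step 7: sold=4 (running total=28) -> [7 3 3 4]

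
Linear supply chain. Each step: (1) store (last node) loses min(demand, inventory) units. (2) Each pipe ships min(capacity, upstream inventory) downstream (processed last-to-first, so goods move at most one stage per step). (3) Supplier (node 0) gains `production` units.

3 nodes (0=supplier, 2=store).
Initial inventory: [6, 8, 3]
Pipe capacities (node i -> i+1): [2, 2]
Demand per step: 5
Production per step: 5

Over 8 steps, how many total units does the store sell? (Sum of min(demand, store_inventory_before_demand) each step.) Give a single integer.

Step 1: sold=3 (running total=3) -> [9 8 2]
Step 2: sold=2 (running total=5) -> [12 8 2]
Step 3: sold=2 (running total=7) -> [15 8 2]
Step 4: sold=2 (running total=9) -> [18 8 2]
Step 5: sold=2 (running total=11) -> [21 8 2]
Step 6: sold=2 (running total=13) -> [24 8 2]
Step 7: sold=2 (running total=15) -> [27 8 2]
Step 8: sold=2 (running total=17) -> [30 8 2]

Answer: 17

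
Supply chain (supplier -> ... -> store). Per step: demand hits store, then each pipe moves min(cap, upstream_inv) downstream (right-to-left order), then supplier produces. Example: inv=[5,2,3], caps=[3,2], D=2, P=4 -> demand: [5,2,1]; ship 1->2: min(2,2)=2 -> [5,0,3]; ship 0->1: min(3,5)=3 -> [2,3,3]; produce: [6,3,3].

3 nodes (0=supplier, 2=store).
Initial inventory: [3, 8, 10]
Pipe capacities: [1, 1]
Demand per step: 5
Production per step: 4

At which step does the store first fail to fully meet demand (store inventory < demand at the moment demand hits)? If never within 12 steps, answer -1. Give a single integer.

Step 1: demand=5,sold=5 ship[1->2]=1 ship[0->1]=1 prod=4 -> [6 8 6]
Step 2: demand=5,sold=5 ship[1->2]=1 ship[0->1]=1 prod=4 -> [9 8 2]
Step 3: demand=5,sold=2 ship[1->2]=1 ship[0->1]=1 prod=4 -> [12 8 1]
Step 4: demand=5,sold=1 ship[1->2]=1 ship[0->1]=1 prod=4 -> [15 8 1]
Step 5: demand=5,sold=1 ship[1->2]=1 ship[0->1]=1 prod=4 -> [18 8 1]
Step 6: demand=5,sold=1 ship[1->2]=1 ship[0->1]=1 prod=4 -> [21 8 1]
Step 7: demand=5,sold=1 ship[1->2]=1 ship[0->1]=1 prod=4 -> [24 8 1]
Step 8: demand=5,sold=1 ship[1->2]=1 ship[0->1]=1 prod=4 -> [27 8 1]
Step 9: demand=5,sold=1 ship[1->2]=1 ship[0->1]=1 prod=4 -> [30 8 1]
Step 10: demand=5,sold=1 ship[1->2]=1 ship[0->1]=1 prod=4 -> [33 8 1]
Step 11: demand=5,sold=1 ship[1->2]=1 ship[0->1]=1 prod=4 -> [36 8 1]
Step 12: demand=5,sold=1 ship[1->2]=1 ship[0->1]=1 prod=4 -> [39 8 1]
First stockout at step 3

3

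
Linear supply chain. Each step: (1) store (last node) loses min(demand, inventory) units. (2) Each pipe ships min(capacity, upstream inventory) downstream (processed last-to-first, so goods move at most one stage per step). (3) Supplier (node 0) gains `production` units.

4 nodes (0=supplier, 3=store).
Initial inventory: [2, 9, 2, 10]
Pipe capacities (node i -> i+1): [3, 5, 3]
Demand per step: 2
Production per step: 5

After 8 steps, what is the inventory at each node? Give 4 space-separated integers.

Step 1: demand=2,sold=2 ship[2->3]=2 ship[1->2]=5 ship[0->1]=2 prod=5 -> inv=[5 6 5 10]
Step 2: demand=2,sold=2 ship[2->3]=3 ship[1->2]=5 ship[0->1]=3 prod=5 -> inv=[7 4 7 11]
Step 3: demand=2,sold=2 ship[2->3]=3 ship[1->2]=4 ship[0->1]=3 prod=5 -> inv=[9 3 8 12]
Step 4: demand=2,sold=2 ship[2->3]=3 ship[1->2]=3 ship[0->1]=3 prod=5 -> inv=[11 3 8 13]
Step 5: demand=2,sold=2 ship[2->3]=3 ship[1->2]=3 ship[0->1]=3 prod=5 -> inv=[13 3 8 14]
Step 6: demand=2,sold=2 ship[2->3]=3 ship[1->2]=3 ship[0->1]=3 prod=5 -> inv=[15 3 8 15]
Step 7: demand=2,sold=2 ship[2->3]=3 ship[1->2]=3 ship[0->1]=3 prod=5 -> inv=[17 3 8 16]
Step 8: demand=2,sold=2 ship[2->3]=3 ship[1->2]=3 ship[0->1]=3 prod=5 -> inv=[19 3 8 17]

19 3 8 17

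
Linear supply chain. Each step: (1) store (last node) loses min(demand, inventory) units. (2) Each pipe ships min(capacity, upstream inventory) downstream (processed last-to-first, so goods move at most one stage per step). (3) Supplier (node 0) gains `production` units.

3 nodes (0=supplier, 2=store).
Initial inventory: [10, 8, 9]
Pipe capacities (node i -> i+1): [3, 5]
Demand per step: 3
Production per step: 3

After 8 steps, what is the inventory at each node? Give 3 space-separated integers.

Step 1: demand=3,sold=3 ship[1->2]=5 ship[0->1]=3 prod=3 -> inv=[10 6 11]
Step 2: demand=3,sold=3 ship[1->2]=5 ship[0->1]=3 prod=3 -> inv=[10 4 13]
Step 3: demand=3,sold=3 ship[1->2]=4 ship[0->1]=3 prod=3 -> inv=[10 3 14]
Step 4: demand=3,sold=3 ship[1->2]=3 ship[0->1]=3 prod=3 -> inv=[10 3 14]
Step 5: demand=3,sold=3 ship[1->2]=3 ship[0->1]=3 prod=3 -> inv=[10 3 14]
Step 6: demand=3,sold=3 ship[1->2]=3 ship[0->1]=3 prod=3 -> inv=[10 3 14]
Step 7: demand=3,sold=3 ship[1->2]=3 ship[0->1]=3 prod=3 -> inv=[10 3 14]
Step 8: demand=3,sold=3 ship[1->2]=3 ship[0->1]=3 prod=3 -> inv=[10 3 14]

10 3 14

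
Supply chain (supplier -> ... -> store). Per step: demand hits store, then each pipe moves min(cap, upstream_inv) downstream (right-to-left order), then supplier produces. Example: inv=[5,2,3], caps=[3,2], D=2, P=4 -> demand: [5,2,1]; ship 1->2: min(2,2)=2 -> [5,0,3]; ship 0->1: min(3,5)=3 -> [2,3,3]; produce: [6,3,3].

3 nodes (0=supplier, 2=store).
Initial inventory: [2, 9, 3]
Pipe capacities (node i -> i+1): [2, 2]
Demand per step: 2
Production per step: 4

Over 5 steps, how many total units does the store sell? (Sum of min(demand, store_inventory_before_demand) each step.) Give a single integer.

Step 1: sold=2 (running total=2) -> [4 9 3]
Step 2: sold=2 (running total=4) -> [6 9 3]
Step 3: sold=2 (running total=6) -> [8 9 3]
Step 4: sold=2 (running total=8) -> [10 9 3]
Step 5: sold=2 (running total=10) -> [12 9 3]

Answer: 10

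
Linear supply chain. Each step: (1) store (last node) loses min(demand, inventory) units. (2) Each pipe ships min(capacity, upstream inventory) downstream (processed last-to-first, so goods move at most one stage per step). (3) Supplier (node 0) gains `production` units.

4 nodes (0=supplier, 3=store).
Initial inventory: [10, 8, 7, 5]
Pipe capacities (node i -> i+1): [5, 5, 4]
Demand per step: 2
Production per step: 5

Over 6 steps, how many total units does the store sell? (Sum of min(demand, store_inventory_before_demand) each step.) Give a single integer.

Step 1: sold=2 (running total=2) -> [10 8 8 7]
Step 2: sold=2 (running total=4) -> [10 8 9 9]
Step 3: sold=2 (running total=6) -> [10 8 10 11]
Step 4: sold=2 (running total=8) -> [10 8 11 13]
Step 5: sold=2 (running total=10) -> [10 8 12 15]
Step 6: sold=2 (running total=12) -> [10 8 13 17]

Answer: 12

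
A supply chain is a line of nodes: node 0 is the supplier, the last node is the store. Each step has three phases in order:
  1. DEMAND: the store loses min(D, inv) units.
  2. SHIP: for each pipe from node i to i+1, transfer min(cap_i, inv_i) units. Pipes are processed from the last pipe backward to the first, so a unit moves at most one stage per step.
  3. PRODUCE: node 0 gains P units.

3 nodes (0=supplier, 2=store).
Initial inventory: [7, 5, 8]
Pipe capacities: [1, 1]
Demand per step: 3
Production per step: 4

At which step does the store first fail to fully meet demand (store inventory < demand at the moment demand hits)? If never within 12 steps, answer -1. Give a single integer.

Step 1: demand=3,sold=3 ship[1->2]=1 ship[0->1]=1 prod=4 -> [10 5 6]
Step 2: demand=3,sold=3 ship[1->2]=1 ship[0->1]=1 prod=4 -> [13 5 4]
Step 3: demand=3,sold=3 ship[1->2]=1 ship[0->1]=1 prod=4 -> [16 5 2]
Step 4: demand=3,sold=2 ship[1->2]=1 ship[0->1]=1 prod=4 -> [19 5 1]
Step 5: demand=3,sold=1 ship[1->2]=1 ship[0->1]=1 prod=4 -> [22 5 1]
Step 6: demand=3,sold=1 ship[1->2]=1 ship[0->1]=1 prod=4 -> [25 5 1]
Step 7: demand=3,sold=1 ship[1->2]=1 ship[0->1]=1 prod=4 -> [28 5 1]
Step 8: demand=3,sold=1 ship[1->2]=1 ship[0->1]=1 prod=4 -> [31 5 1]
Step 9: demand=3,sold=1 ship[1->2]=1 ship[0->1]=1 prod=4 -> [34 5 1]
Step 10: demand=3,sold=1 ship[1->2]=1 ship[0->1]=1 prod=4 -> [37 5 1]
Step 11: demand=3,sold=1 ship[1->2]=1 ship[0->1]=1 prod=4 -> [40 5 1]
Step 12: demand=3,sold=1 ship[1->2]=1 ship[0->1]=1 prod=4 -> [43 5 1]
First stockout at step 4

4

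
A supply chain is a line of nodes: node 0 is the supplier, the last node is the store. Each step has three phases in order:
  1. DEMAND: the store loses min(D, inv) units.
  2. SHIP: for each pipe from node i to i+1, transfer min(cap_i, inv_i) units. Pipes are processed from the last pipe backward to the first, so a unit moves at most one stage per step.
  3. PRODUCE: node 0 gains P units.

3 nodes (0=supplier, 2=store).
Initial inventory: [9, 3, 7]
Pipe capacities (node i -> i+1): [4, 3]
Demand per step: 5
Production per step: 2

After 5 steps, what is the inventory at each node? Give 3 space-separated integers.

Step 1: demand=5,sold=5 ship[1->2]=3 ship[0->1]=4 prod=2 -> inv=[7 4 5]
Step 2: demand=5,sold=5 ship[1->2]=3 ship[0->1]=4 prod=2 -> inv=[5 5 3]
Step 3: demand=5,sold=3 ship[1->2]=3 ship[0->1]=4 prod=2 -> inv=[3 6 3]
Step 4: demand=5,sold=3 ship[1->2]=3 ship[0->1]=3 prod=2 -> inv=[2 6 3]
Step 5: demand=5,sold=3 ship[1->2]=3 ship[0->1]=2 prod=2 -> inv=[2 5 3]

2 5 3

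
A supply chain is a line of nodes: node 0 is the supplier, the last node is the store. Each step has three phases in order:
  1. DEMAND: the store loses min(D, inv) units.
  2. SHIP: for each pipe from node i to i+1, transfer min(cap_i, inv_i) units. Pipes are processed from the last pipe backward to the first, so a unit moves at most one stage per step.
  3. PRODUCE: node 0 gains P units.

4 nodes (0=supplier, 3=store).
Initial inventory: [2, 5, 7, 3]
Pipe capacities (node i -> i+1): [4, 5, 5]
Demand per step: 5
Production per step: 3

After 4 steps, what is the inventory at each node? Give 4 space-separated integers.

Step 1: demand=5,sold=3 ship[2->3]=5 ship[1->2]=5 ship[0->1]=2 prod=3 -> inv=[3 2 7 5]
Step 2: demand=5,sold=5 ship[2->3]=5 ship[1->2]=2 ship[0->1]=3 prod=3 -> inv=[3 3 4 5]
Step 3: demand=5,sold=5 ship[2->3]=4 ship[1->2]=3 ship[0->1]=3 prod=3 -> inv=[3 3 3 4]
Step 4: demand=5,sold=4 ship[2->3]=3 ship[1->2]=3 ship[0->1]=3 prod=3 -> inv=[3 3 3 3]

3 3 3 3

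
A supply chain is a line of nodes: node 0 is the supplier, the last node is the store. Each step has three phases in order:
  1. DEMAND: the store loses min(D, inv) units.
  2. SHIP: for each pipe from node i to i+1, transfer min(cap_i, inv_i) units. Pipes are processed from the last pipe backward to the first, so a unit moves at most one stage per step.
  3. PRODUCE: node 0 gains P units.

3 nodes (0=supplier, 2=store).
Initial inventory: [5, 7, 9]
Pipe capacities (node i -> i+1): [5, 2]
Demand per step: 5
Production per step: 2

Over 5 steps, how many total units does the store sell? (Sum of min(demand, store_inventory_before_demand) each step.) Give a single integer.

Answer: 17

Derivation:
Step 1: sold=5 (running total=5) -> [2 10 6]
Step 2: sold=5 (running total=10) -> [2 10 3]
Step 3: sold=3 (running total=13) -> [2 10 2]
Step 4: sold=2 (running total=15) -> [2 10 2]
Step 5: sold=2 (running total=17) -> [2 10 2]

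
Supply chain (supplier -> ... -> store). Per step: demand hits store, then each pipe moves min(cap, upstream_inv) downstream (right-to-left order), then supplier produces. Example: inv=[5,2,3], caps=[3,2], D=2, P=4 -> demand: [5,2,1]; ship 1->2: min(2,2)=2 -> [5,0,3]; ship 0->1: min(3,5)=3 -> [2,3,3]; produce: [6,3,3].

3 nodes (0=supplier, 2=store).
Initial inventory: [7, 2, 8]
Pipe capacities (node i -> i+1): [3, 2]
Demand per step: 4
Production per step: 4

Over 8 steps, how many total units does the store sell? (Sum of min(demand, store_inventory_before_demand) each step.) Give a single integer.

Answer: 22

Derivation:
Step 1: sold=4 (running total=4) -> [8 3 6]
Step 2: sold=4 (running total=8) -> [9 4 4]
Step 3: sold=4 (running total=12) -> [10 5 2]
Step 4: sold=2 (running total=14) -> [11 6 2]
Step 5: sold=2 (running total=16) -> [12 7 2]
Step 6: sold=2 (running total=18) -> [13 8 2]
Step 7: sold=2 (running total=20) -> [14 9 2]
Step 8: sold=2 (running total=22) -> [15 10 2]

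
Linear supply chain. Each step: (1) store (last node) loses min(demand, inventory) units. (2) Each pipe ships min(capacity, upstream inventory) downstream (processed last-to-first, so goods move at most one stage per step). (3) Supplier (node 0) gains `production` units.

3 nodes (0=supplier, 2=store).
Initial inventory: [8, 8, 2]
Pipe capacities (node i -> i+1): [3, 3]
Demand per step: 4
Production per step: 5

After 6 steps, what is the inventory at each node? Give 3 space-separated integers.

Step 1: demand=4,sold=2 ship[1->2]=3 ship[0->1]=3 prod=5 -> inv=[10 8 3]
Step 2: demand=4,sold=3 ship[1->2]=3 ship[0->1]=3 prod=5 -> inv=[12 8 3]
Step 3: demand=4,sold=3 ship[1->2]=3 ship[0->1]=3 prod=5 -> inv=[14 8 3]
Step 4: demand=4,sold=3 ship[1->2]=3 ship[0->1]=3 prod=5 -> inv=[16 8 3]
Step 5: demand=4,sold=3 ship[1->2]=3 ship[0->1]=3 prod=5 -> inv=[18 8 3]
Step 6: demand=4,sold=3 ship[1->2]=3 ship[0->1]=3 prod=5 -> inv=[20 8 3]

20 8 3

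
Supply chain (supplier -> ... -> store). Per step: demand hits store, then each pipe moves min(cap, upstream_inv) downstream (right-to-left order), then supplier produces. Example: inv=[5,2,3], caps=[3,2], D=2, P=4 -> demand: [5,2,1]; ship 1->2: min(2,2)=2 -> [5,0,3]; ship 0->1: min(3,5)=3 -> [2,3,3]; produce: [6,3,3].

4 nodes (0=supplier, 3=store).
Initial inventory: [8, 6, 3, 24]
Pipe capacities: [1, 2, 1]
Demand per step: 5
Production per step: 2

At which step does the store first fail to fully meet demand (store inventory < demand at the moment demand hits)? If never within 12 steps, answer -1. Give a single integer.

Step 1: demand=5,sold=5 ship[2->3]=1 ship[1->2]=2 ship[0->1]=1 prod=2 -> [9 5 4 20]
Step 2: demand=5,sold=5 ship[2->3]=1 ship[1->2]=2 ship[0->1]=1 prod=2 -> [10 4 5 16]
Step 3: demand=5,sold=5 ship[2->3]=1 ship[1->2]=2 ship[0->1]=1 prod=2 -> [11 3 6 12]
Step 4: demand=5,sold=5 ship[2->3]=1 ship[1->2]=2 ship[0->1]=1 prod=2 -> [12 2 7 8]
Step 5: demand=5,sold=5 ship[2->3]=1 ship[1->2]=2 ship[0->1]=1 prod=2 -> [13 1 8 4]
Step 6: demand=5,sold=4 ship[2->3]=1 ship[1->2]=1 ship[0->1]=1 prod=2 -> [14 1 8 1]
Step 7: demand=5,sold=1 ship[2->3]=1 ship[1->2]=1 ship[0->1]=1 prod=2 -> [15 1 8 1]
Step 8: demand=5,sold=1 ship[2->3]=1 ship[1->2]=1 ship[0->1]=1 prod=2 -> [16 1 8 1]
Step 9: demand=5,sold=1 ship[2->3]=1 ship[1->2]=1 ship[0->1]=1 prod=2 -> [17 1 8 1]
Step 10: demand=5,sold=1 ship[2->3]=1 ship[1->2]=1 ship[0->1]=1 prod=2 -> [18 1 8 1]
Step 11: demand=5,sold=1 ship[2->3]=1 ship[1->2]=1 ship[0->1]=1 prod=2 -> [19 1 8 1]
Step 12: demand=5,sold=1 ship[2->3]=1 ship[1->2]=1 ship[0->1]=1 prod=2 -> [20 1 8 1]
First stockout at step 6

6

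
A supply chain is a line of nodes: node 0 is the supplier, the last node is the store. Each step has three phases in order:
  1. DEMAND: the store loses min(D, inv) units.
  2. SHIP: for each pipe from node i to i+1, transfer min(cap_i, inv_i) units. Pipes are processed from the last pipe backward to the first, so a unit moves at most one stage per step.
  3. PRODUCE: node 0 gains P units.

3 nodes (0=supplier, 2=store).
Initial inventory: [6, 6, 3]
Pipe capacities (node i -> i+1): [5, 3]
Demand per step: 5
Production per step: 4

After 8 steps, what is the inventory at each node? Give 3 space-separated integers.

Step 1: demand=5,sold=3 ship[1->2]=3 ship[0->1]=5 prod=4 -> inv=[5 8 3]
Step 2: demand=5,sold=3 ship[1->2]=3 ship[0->1]=5 prod=4 -> inv=[4 10 3]
Step 3: demand=5,sold=3 ship[1->2]=3 ship[0->1]=4 prod=4 -> inv=[4 11 3]
Step 4: demand=5,sold=3 ship[1->2]=3 ship[0->1]=4 prod=4 -> inv=[4 12 3]
Step 5: demand=5,sold=3 ship[1->2]=3 ship[0->1]=4 prod=4 -> inv=[4 13 3]
Step 6: demand=5,sold=3 ship[1->2]=3 ship[0->1]=4 prod=4 -> inv=[4 14 3]
Step 7: demand=5,sold=3 ship[1->2]=3 ship[0->1]=4 prod=4 -> inv=[4 15 3]
Step 8: demand=5,sold=3 ship[1->2]=3 ship[0->1]=4 prod=4 -> inv=[4 16 3]

4 16 3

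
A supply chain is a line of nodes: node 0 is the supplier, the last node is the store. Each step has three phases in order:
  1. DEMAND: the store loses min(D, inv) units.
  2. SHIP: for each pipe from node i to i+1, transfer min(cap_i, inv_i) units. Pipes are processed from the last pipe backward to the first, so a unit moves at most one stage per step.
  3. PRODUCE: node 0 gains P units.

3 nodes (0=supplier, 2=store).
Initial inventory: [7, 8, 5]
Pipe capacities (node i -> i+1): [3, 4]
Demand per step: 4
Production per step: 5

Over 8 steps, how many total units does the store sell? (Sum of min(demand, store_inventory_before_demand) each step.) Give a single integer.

Step 1: sold=4 (running total=4) -> [9 7 5]
Step 2: sold=4 (running total=8) -> [11 6 5]
Step 3: sold=4 (running total=12) -> [13 5 5]
Step 4: sold=4 (running total=16) -> [15 4 5]
Step 5: sold=4 (running total=20) -> [17 3 5]
Step 6: sold=4 (running total=24) -> [19 3 4]
Step 7: sold=4 (running total=28) -> [21 3 3]
Step 8: sold=3 (running total=31) -> [23 3 3]

Answer: 31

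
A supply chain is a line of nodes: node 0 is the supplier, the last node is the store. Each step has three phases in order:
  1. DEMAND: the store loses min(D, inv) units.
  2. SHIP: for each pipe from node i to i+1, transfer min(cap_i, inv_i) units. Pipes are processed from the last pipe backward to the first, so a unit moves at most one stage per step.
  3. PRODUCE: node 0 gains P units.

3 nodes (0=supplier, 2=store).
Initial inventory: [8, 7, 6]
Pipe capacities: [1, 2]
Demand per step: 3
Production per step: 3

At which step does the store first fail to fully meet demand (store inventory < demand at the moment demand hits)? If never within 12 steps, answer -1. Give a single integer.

Step 1: demand=3,sold=3 ship[1->2]=2 ship[0->1]=1 prod=3 -> [10 6 5]
Step 2: demand=3,sold=3 ship[1->2]=2 ship[0->1]=1 prod=3 -> [12 5 4]
Step 3: demand=3,sold=3 ship[1->2]=2 ship[0->1]=1 prod=3 -> [14 4 3]
Step 4: demand=3,sold=3 ship[1->2]=2 ship[0->1]=1 prod=3 -> [16 3 2]
Step 5: demand=3,sold=2 ship[1->2]=2 ship[0->1]=1 prod=3 -> [18 2 2]
Step 6: demand=3,sold=2 ship[1->2]=2 ship[0->1]=1 prod=3 -> [20 1 2]
Step 7: demand=3,sold=2 ship[1->2]=1 ship[0->1]=1 prod=3 -> [22 1 1]
Step 8: demand=3,sold=1 ship[1->2]=1 ship[0->1]=1 prod=3 -> [24 1 1]
Step 9: demand=3,sold=1 ship[1->2]=1 ship[0->1]=1 prod=3 -> [26 1 1]
Step 10: demand=3,sold=1 ship[1->2]=1 ship[0->1]=1 prod=3 -> [28 1 1]
Step 11: demand=3,sold=1 ship[1->2]=1 ship[0->1]=1 prod=3 -> [30 1 1]
Step 12: demand=3,sold=1 ship[1->2]=1 ship[0->1]=1 prod=3 -> [32 1 1]
First stockout at step 5

5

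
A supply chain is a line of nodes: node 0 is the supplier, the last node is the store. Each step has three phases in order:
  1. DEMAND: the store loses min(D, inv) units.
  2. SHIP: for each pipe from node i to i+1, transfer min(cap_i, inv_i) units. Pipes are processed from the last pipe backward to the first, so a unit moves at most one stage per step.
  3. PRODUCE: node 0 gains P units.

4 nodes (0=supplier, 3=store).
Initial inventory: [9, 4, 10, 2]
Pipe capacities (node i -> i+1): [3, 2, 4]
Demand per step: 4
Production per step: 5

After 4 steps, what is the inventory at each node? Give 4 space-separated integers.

Step 1: demand=4,sold=2 ship[2->3]=4 ship[1->2]=2 ship[0->1]=3 prod=5 -> inv=[11 5 8 4]
Step 2: demand=4,sold=4 ship[2->3]=4 ship[1->2]=2 ship[0->1]=3 prod=5 -> inv=[13 6 6 4]
Step 3: demand=4,sold=4 ship[2->3]=4 ship[1->2]=2 ship[0->1]=3 prod=5 -> inv=[15 7 4 4]
Step 4: demand=4,sold=4 ship[2->3]=4 ship[1->2]=2 ship[0->1]=3 prod=5 -> inv=[17 8 2 4]

17 8 2 4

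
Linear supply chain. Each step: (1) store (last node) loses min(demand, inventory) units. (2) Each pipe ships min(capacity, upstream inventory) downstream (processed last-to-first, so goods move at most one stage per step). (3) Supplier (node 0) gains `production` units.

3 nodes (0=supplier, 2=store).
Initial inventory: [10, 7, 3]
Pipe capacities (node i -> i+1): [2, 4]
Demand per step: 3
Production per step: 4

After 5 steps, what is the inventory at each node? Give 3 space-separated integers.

Step 1: demand=3,sold=3 ship[1->2]=4 ship[0->1]=2 prod=4 -> inv=[12 5 4]
Step 2: demand=3,sold=3 ship[1->2]=4 ship[0->1]=2 prod=4 -> inv=[14 3 5]
Step 3: demand=3,sold=3 ship[1->2]=3 ship[0->1]=2 prod=4 -> inv=[16 2 5]
Step 4: demand=3,sold=3 ship[1->2]=2 ship[0->1]=2 prod=4 -> inv=[18 2 4]
Step 5: demand=3,sold=3 ship[1->2]=2 ship[0->1]=2 prod=4 -> inv=[20 2 3]

20 2 3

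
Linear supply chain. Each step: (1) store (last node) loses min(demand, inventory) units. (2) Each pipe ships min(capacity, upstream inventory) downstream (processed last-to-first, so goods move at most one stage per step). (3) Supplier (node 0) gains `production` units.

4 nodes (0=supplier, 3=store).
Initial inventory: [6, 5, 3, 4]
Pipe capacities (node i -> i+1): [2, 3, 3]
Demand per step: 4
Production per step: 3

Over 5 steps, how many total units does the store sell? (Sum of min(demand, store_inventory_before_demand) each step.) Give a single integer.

Step 1: sold=4 (running total=4) -> [7 4 3 3]
Step 2: sold=3 (running total=7) -> [8 3 3 3]
Step 3: sold=3 (running total=10) -> [9 2 3 3]
Step 4: sold=3 (running total=13) -> [10 2 2 3]
Step 5: sold=3 (running total=16) -> [11 2 2 2]

Answer: 16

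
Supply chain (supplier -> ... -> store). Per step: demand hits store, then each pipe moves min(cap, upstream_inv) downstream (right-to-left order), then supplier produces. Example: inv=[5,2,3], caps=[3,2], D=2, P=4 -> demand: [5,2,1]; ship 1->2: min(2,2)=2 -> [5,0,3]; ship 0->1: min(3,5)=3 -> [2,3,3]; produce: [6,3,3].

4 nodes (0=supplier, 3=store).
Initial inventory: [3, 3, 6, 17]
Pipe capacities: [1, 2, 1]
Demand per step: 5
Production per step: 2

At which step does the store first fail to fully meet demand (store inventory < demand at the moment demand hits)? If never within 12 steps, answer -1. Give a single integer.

Step 1: demand=5,sold=5 ship[2->3]=1 ship[1->2]=2 ship[0->1]=1 prod=2 -> [4 2 7 13]
Step 2: demand=5,sold=5 ship[2->3]=1 ship[1->2]=2 ship[0->1]=1 prod=2 -> [5 1 8 9]
Step 3: demand=5,sold=5 ship[2->3]=1 ship[1->2]=1 ship[0->1]=1 prod=2 -> [6 1 8 5]
Step 4: demand=5,sold=5 ship[2->3]=1 ship[1->2]=1 ship[0->1]=1 prod=2 -> [7 1 8 1]
Step 5: demand=5,sold=1 ship[2->3]=1 ship[1->2]=1 ship[0->1]=1 prod=2 -> [8 1 8 1]
Step 6: demand=5,sold=1 ship[2->3]=1 ship[1->2]=1 ship[0->1]=1 prod=2 -> [9 1 8 1]
Step 7: demand=5,sold=1 ship[2->3]=1 ship[1->2]=1 ship[0->1]=1 prod=2 -> [10 1 8 1]
Step 8: demand=5,sold=1 ship[2->3]=1 ship[1->2]=1 ship[0->1]=1 prod=2 -> [11 1 8 1]
Step 9: demand=5,sold=1 ship[2->3]=1 ship[1->2]=1 ship[0->1]=1 prod=2 -> [12 1 8 1]
Step 10: demand=5,sold=1 ship[2->3]=1 ship[1->2]=1 ship[0->1]=1 prod=2 -> [13 1 8 1]
Step 11: demand=5,sold=1 ship[2->3]=1 ship[1->2]=1 ship[0->1]=1 prod=2 -> [14 1 8 1]
Step 12: demand=5,sold=1 ship[2->3]=1 ship[1->2]=1 ship[0->1]=1 prod=2 -> [15 1 8 1]
First stockout at step 5

5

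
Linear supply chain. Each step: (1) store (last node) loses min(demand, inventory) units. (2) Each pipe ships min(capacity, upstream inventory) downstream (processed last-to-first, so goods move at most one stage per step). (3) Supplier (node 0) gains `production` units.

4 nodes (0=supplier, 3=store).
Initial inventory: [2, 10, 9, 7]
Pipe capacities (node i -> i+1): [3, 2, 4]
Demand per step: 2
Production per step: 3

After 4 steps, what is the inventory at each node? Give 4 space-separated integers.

Step 1: demand=2,sold=2 ship[2->3]=4 ship[1->2]=2 ship[0->1]=2 prod=3 -> inv=[3 10 7 9]
Step 2: demand=2,sold=2 ship[2->3]=4 ship[1->2]=2 ship[0->1]=3 prod=3 -> inv=[3 11 5 11]
Step 3: demand=2,sold=2 ship[2->3]=4 ship[1->2]=2 ship[0->1]=3 prod=3 -> inv=[3 12 3 13]
Step 4: demand=2,sold=2 ship[2->3]=3 ship[1->2]=2 ship[0->1]=3 prod=3 -> inv=[3 13 2 14]

3 13 2 14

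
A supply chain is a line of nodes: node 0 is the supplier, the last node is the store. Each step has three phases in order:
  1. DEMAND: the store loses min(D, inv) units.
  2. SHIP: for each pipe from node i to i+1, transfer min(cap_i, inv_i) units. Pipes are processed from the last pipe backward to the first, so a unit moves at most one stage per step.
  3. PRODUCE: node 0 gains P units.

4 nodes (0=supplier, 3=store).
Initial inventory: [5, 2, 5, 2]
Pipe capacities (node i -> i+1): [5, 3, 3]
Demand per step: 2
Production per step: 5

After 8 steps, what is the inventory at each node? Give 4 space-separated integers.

Step 1: demand=2,sold=2 ship[2->3]=3 ship[1->2]=2 ship[0->1]=5 prod=5 -> inv=[5 5 4 3]
Step 2: demand=2,sold=2 ship[2->3]=3 ship[1->2]=3 ship[0->1]=5 prod=5 -> inv=[5 7 4 4]
Step 3: demand=2,sold=2 ship[2->3]=3 ship[1->2]=3 ship[0->1]=5 prod=5 -> inv=[5 9 4 5]
Step 4: demand=2,sold=2 ship[2->3]=3 ship[1->2]=3 ship[0->1]=5 prod=5 -> inv=[5 11 4 6]
Step 5: demand=2,sold=2 ship[2->3]=3 ship[1->2]=3 ship[0->1]=5 prod=5 -> inv=[5 13 4 7]
Step 6: demand=2,sold=2 ship[2->3]=3 ship[1->2]=3 ship[0->1]=5 prod=5 -> inv=[5 15 4 8]
Step 7: demand=2,sold=2 ship[2->3]=3 ship[1->2]=3 ship[0->1]=5 prod=5 -> inv=[5 17 4 9]
Step 8: demand=2,sold=2 ship[2->3]=3 ship[1->2]=3 ship[0->1]=5 prod=5 -> inv=[5 19 4 10]

5 19 4 10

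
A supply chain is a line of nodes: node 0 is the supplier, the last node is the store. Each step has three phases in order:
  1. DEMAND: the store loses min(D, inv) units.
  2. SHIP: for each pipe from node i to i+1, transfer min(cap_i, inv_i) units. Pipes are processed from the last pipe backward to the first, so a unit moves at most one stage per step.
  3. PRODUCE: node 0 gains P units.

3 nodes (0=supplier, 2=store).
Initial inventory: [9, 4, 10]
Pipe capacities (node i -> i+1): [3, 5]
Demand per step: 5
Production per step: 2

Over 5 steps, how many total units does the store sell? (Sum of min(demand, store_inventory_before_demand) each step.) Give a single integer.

Answer: 23

Derivation:
Step 1: sold=5 (running total=5) -> [8 3 9]
Step 2: sold=5 (running total=10) -> [7 3 7]
Step 3: sold=5 (running total=15) -> [6 3 5]
Step 4: sold=5 (running total=20) -> [5 3 3]
Step 5: sold=3 (running total=23) -> [4 3 3]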